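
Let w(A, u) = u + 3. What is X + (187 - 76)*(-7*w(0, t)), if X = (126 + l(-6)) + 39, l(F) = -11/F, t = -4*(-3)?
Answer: -68929/6 ≈ -11488.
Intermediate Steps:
t = 12
w(A, u) = 3 + u
X = 1001/6 (X = (126 - 11/(-6)) + 39 = (126 - 11*(-⅙)) + 39 = (126 + 11/6) + 39 = 767/6 + 39 = 1001/6 ≈ 166.83)
X + (187 - 76)*(-7*w(0, t)) = 1001/6 + (187 - 76)*(-7*(3 + 12)) = 1001/6 + 111*(-7*15) = 1001/6 + 111*(-105) = 1001/6 - 11655 = -68929/6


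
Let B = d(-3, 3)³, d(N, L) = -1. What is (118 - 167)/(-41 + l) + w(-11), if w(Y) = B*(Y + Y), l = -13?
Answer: 1237/54 ≈ 22.907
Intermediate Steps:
B = -1 (B = (-1)³ = -1)
w(Y) = -2*Y (w(Y) = -(Y + Y) = -2*Y)
(118 - 167)/(-41 + l) + w(-11) = (118 - 167)/(-41 - 13) - 2*(-11) = -49/(-54) + 22 = -49*(-1/54) + 22 = 49/54 + 22 = 1237/54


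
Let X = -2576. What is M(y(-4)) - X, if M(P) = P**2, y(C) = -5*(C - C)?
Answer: 2576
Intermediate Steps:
y(C) = 0 (y(C) = -5*0 = 0)
M(y(-4)) - X = 0**2 - 1*(-2576) = 0 + 2576 = 2576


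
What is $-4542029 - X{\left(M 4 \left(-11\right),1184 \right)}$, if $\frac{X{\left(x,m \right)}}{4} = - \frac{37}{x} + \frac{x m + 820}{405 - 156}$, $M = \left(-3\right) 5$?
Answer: $- \frac{62375181284}{13695} \approx -4.5546 \cdot 10^{6}$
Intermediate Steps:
$M = -15$
$X{\left(x,m \right)} = \frac{3280}{249} - \frac{148}{x} + \frac{4 m x}{249}$ ($X{\left(x,m \right)} = 4 \left(- \frac{37}{x} + \frac{x m + 820}{405 - 156}\right) = 4 \left(- \frac{37}{x} + \frac{m x + 820}{249}\right) = 4 \left(- \frac{37}{x} + \left(820 + m x\right) \frac{1}{249}\right) = 4 \left(- \frac{37}{x} + \left(\frac{820}{249} + \frac{m x}{249}\right)\right) = 4 \left(\frac{820}{249} - \frac{37}{x} + \frac{m x}{249}\right) = \frac{3280}{249} - \frac{148}{x} + \frac{4 m x}{249}$)
$-4542029 - X{\left(M 4 \left(-11\right),1184 \right)} = -4542029 - \frac{4 \left(-9213 + \left(-15\right) 4 \left(-11\right) \left(820 + 1184 \left(-15\right) 4 \left(-11\right)\right)\right)}{249 \left(-15\right) 4 \left(-11\right)} = -4542029 - \frac{4 \left(-9213 + \left(-60\right) \left(-11\right) \left(820 + 1184 \left(\left(-60\right) \left(-11\right)\right)\right)\right)}{249 \left(\left(-60\right) \left(-11\right)\right)} = -4542029 - \frac{4 \left(-9213 + 660 \left(820 + 1184 \cdot 660\right)\right)}{249 \cdot 660} = -4542029 - \frac{4}{249} \cdot \frac{1}{660} \left(-9213 + 660 \left(820 + 781440\right)\right) = -4542029 - \frac{4}{249} \cdot \frac{1}{660} \left(-9213 + 660 \cdot 782260\right) = -4542029 - \frac{4}{249} \cdot \frac{1}{660} \left(-9213 + 516291600\right) = -4542029 - \frac{4}{249} \cdot \frac{1}{660} \cdot 516282387 = -4542029 - \frac{172094129}{13695} = - \frac{62375181284}{13695}$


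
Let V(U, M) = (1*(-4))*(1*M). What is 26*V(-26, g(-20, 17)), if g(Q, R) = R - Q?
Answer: -3848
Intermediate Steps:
V(U, M) = -4*M
26*V(-26, g(-20, 17)) = 26*(-4*(17 - 1*(-20))) = 26*(-4*(17 + 20)) = 26*(-4*37) = 26*(-148) = -3848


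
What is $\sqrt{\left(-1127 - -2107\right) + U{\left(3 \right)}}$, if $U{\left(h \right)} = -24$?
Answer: $2 \sqrt{239} \approx 30.919$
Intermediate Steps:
$\sqrt{\left(-1127 - -2107\right) + U{\left(3 \right)}} = \sqrt{\left(-1127 - -2107\right) - 24} = \sqrt{\left(-1127 + 2107\right) - 24} = \sqrt{980 - 24} = \sqrt{956} = 2 \sqrt{239}$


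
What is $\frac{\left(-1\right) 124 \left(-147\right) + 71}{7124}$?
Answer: $\frac{18299}{7124} \approx 2.5686$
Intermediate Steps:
$\frac{\left(-1\right) 124 \left(-147\right) + 71}{7124} = \left(\left(-124\right) \left(-147\right) + 71\right) \frac{1}{7124} = \left(18228 + 71\right) \frac{1}{7124} = 18299 \cdot \frac{1}{7124} = \frac{18299}{7124}$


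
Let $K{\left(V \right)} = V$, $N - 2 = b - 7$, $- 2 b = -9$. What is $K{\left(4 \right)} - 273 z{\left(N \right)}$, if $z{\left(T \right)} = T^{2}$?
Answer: $- \frac{257}{4} \approx -64.25$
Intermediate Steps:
$b = \frac{9}{2}$ ($b = \left(- \frac{1}{2}\right) \left(-9\right) = \frac{9}{2} \approx 4.5$)
$N = - \frac{1}{2}$ ($N = 2 + \left(\frac{9}{2} - 7\right) = 2 - \frac{5}{2} = - \frac{1}{2} \approx -0.5$)
$K{\left(4 \right)} - 273 z{\left(N \right)} = 4 - 273 \left(- \frac{1}{2}\right)^{2} = 4 - \frac{273}{4} = - \frac{257}{4}$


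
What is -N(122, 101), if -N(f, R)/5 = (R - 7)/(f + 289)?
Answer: 470/411 ≈ 1.1436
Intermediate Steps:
N(f, R) = -5*(-7 + R)/(289 + f) (N(f, R) = -5*(R - 7)/(f + 289) = -5*(-7 + R)/(289 + f))
-N(122, 101) = -5*(7 - 1*101)/(289 + 122) = -5*(7 - 101)/411 = -5*(-94)/411 = -1*(-470/411) = 470/411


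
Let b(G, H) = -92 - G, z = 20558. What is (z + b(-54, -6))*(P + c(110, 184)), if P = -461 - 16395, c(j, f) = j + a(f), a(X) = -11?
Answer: -343853640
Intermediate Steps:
c(j, f) = -11 + j (c(j, f) = j - 11 = -11 + j)
P = -16856
(z + b(-54, -6))*(P + c(110, 184)) = (20558 + (-92 - 1*(-54)))*(-16856 + (-11 + 110)) = (20558 + (-92 + 54))*(-16856 + 99) = (20558 - 38)*(-16757) = 20520*(-16757) = -343853640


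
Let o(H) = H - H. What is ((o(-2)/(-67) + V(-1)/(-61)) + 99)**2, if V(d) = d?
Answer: 36481600/3721 ≈ 9804.3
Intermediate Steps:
o(H) = 0
((o(-2)/(-67) + V(-1)/(-61)) + 99)**2 = ((0/(-67) - 1/(-61)) + 99)**2 = ((0*(-1/67) - 1*(-1/61)) + 99)**2 = ((0 + 1/61) + 99)**2 = (1/61 + 99)**2 = (6040/61)**2 = 36481600/3721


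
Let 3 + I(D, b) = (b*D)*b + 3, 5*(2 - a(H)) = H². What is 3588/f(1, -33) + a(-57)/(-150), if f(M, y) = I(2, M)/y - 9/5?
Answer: -443020627/230250 ≈ -1924.1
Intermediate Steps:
a(H) = 2 - H²/5
I(D, b) = D*b² (I(D, b) = -3 + ((b*D)*b + 3) = -3 + ((D*b)*b + 3) = -3 + (D*b² + 3) = -3 + (3 + D*b²) = D*b²)
f(M, y) = -9/5 + 2*M²/y (f(M, y) = (2*M²)/y - 9/5 = 2*M²/y - 9*⅕ = 2*M²/y - 9/5 = -9/5 + 2*M²/y)
3588/f(1, -33) + a(-57)/(-150) = 3588/(-9/5 + 2*1²/(-33)) + (2 - ⅕*(-57)²)/(-150) = 3588/(-9/5 + 2*1*(-1/33)) + (2 - ⅕*3249)*(-1/150) = 3588/(-9/5 - 2/33) + (2 - 3249/5)*(-1/150) = 3588/(-307/165) - 3239/5*(-1/150) = 3588*(-165/307) + 3239/750 = -592020/307 + 3239/750 = -443020627/230250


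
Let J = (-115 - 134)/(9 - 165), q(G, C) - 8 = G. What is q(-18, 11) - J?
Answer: -603/52 ≈ -11.596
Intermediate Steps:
q(G, C) = 8 + G
J = 83/52 (J = -249/(-156) = -249*(-1/156) = 83/52 ≈ 1.5962)
q(-18, 11) - J = (8 - 18) - 1*83/52 = -10 - 83/52 = -603/52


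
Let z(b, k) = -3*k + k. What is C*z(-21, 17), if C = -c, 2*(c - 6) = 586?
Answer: 10166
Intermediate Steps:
c = 299 (c = 6 + (1/2)*586 = 6 + 293 = 299)
C = -299 (C = -1*299 = -299)
z(b, k) = -2*k
C*z(-21, 17) = -(-598)*17 = -299*(-34) = 10166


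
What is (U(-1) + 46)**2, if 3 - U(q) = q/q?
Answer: 2304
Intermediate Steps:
U(q) = 2 (U(q) = 3 - q/q = 3 - 1*1 = 3 - 1 = 2)
(U(-1) + 46)**2 = (2 + 46)**2 = 48**2 = 2304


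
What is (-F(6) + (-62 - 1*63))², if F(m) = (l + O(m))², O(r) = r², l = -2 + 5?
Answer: 2709316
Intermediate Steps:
l = 3
F(m) = (3 + m²)²
(-F(6) + (-62 - 1*63))² = (-(3 + 6²)² + (-62 - 1*63))² = (-(3 + 36)² + (-62 - 63))² = (-1*39² - 125)² = (-1*1521 - 125)² = (-1521 - 125)² = (-1646)² = 2709316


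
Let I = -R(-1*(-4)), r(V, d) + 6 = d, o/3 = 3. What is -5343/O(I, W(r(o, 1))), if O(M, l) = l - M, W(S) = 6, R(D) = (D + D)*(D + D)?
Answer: -5343/70 ≈ -76.329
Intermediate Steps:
o = 9 (o = 3*3 = 9)
r(V, d) = -6 + d
R(D) = 4*D**2 (R(D) = (2*D)*(2*D) = 4*D**2)
I = -64 (I = -4*(-1*(-4))**2 = -4*4**2 = -4*16 = -1*64 = -64)
-5343/O(I, W(r(o, 1))) = -5343/(6 - 1*(-64)) = -5343/(6 + 64) = -5343/70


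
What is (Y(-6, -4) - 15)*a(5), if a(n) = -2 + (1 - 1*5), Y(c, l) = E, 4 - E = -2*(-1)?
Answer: 78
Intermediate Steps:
E = 2 (E = 4 - (-2)*(-1) = 4 - 1*2 = 4 - 2 = 2)
Y(c, l) = 2
a(n) = -6 (a(n) = -2 + (1 - 5) = -2 - 4 = -6)
(Y(-6, -4) - 15)*a(5) = (2 - 15)*(-6) = -13*(-6) = 78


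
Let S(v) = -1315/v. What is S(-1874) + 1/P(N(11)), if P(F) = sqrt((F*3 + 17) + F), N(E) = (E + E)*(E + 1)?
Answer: 1315/1874 + sqrt(1073)/1073 ≈ 0.73224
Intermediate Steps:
N(E) = 2*E*(1 + E) (N(E) = (2*E)*(1 + E) = 2*E*(1 + E))
P(F) = sqrt(17 + 4*F) (P(F) = sqrt((3*F + 17) + F) = sqrt((17 + 3*F) + F) = sqrt(17 + 4*F))
S(-1874) + 1/P(N(11)) = -1315/(-1874) + 1/(sqrt(17 + 4*(2*11*(1 + 11)))) = -1315*(-1/1874) + 1/(sqrt(17 + 4*(2*11*12))) = 1315/1874 + 1/(sqrt(17 + 4*264)) = 1315/1874 + 1/(sqrt(17 + 1056)) = 1315/1874 + 1/(sqrt(1073)) = 1315/1874 + sqrt(1073)/1073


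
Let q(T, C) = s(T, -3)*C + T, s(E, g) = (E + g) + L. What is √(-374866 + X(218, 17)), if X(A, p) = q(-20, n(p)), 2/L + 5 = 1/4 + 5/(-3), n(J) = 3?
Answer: I*√2223113739/77 ≈ 612.34*I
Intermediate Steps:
L = -24/77 (L = 2/(-5 + (1/4 + 5/(-3))) = 2/(-5 + (1*(¼) + 5*(-⅓))) = 2/(-5 + (¼ - 5/3)) = 2/(-5 - 17/12) = 2/(-77/12) = 2*(-12/77) = -24/77 ≈ -0.31169)
s(E, g) = -24/77 + E + g (s(E, g) = (E + g) - 24/77 = -24/77 + E + g)
q(T, C) = T + C*(-255/77 + T) (q(T, C) = (-24/77 + T - 3)*C + T = (-255/77 + T)*C + T = C*(-255/77 + T) + T = T + C*(-255/77 + T))
X(A, p) = -6925/77 (X(A, p) = -20 - 255/77*3 + 3*(-20) = -20 - 765/77 - 60 = -6925/77)
√(-374866 + X(218, 17)) = √(-374866 - 6925/77) = √(-28871607/77) = I*√2223113739/77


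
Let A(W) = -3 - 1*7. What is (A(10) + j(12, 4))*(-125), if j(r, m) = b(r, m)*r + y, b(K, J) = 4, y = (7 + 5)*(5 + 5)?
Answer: -19750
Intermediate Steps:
y = 120 (y = 12*10 = 120)
A(W) = -10 (A(W) = -3 - 7 = -10)
j(r, m) = 120 + 4*r (j(r, m) = 4*r + 120 = 120 + 4*r)
(A(10) + j(12, 4))*(-125) = (-10 + (120 + 4*12))*(-125) = (-10 + (120 + 48))*(-125) = (-10 + 168)*(-125) = 158*(-125) = -19750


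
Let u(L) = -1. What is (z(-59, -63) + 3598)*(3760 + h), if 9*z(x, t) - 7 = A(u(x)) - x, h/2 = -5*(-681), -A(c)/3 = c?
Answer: 114335690/3 ≈ 3.8112e+7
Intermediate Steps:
A(c) = -3*c
h = 6810 (h = 2*(-5*(-681)) = 2*3405 = 6810)
z(x, t) = 10/9 - x/9 (z(x, t) = 7/9 + (-3*(-1) - x)/9 = 7/9 + (3 - x)/9 = 7/9 + (⅓ - x/9) = 10/9 - x/9)
(z(-59, -63) + 3598)*(3760 + h) = ((10/9 - ⅑*(-59)) + 3598)*(3760 + 6810) = ((10/9 + 59/9) + 3598)*10570 = (23/3 + 3598)*10570 = (10817/3)*10570 = 114335690/3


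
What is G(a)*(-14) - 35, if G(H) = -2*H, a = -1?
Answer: -63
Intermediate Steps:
G(a)*(-14) - 35 = -2*(-1)*(-14) - 35 = 2*(-14) - 35 = -28 - 35 = -63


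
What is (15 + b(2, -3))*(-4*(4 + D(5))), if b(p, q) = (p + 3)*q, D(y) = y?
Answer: 0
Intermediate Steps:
b(p, q) = q*(3 + p) (b(p, q) = (3 + p)*q = q*(3 + p))
(15 + b(2, -3))*(-4*(4 + D(5))) = (15 - 3*(3 + 2))*(-4*(4 + 5)) = (15 - 3*5)*(-4*9) = (15 - 15)*(-36) = 0*(-36) = 0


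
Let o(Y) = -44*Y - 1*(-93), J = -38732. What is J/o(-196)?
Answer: -1684/379 ≈ -4.4433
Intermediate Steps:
o(Y) = 93 - 44*Y (o(Y) = -44*Y + 93 = 93 - 44*Y)
J/o(-196) = -38732/(93 - 44*(-196)) = -38732/(93 + 8624) = -38732/8717 = -38732*1/8717 = -1684/379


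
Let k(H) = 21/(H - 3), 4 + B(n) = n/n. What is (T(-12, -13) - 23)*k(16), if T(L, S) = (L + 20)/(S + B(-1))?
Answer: -987/26 ≈ -37.962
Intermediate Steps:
B(n) = -3 (B(n) = -4 + n/n = -4 + 1 = -3)
k(H) = 21/(-3 + H)
T(L, S) = (20 + L)/(-3 + S) (T(L, S) = (L + 20)/(S - 3) = (20 + L)/(-3 + S))
(T(-12, -13) - 23)*k(16) = ((20 - 12)/(-3 - 13) - 23)*(21/(-3 + 16)) = (8/(-16) - 23)*(21/13) = (-1/16*8 - 23)*(21*(1/13)) = (-1/2 - 23)*(21/13) = -47/2*21/13 = -987/26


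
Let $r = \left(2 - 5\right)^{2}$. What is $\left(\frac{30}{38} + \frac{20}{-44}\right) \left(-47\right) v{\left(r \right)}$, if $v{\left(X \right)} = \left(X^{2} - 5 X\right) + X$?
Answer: $- \frac{148050}{209} \approx -708.37$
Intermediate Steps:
$r = 9$ ($r = \left(-3\right)^{2} = 9$)
$v{\left(X \right)} = X^{2} - 4 X$
$\left(\frac{30}{38} + \frac{20}{-44}\right) \left(-47\right) v{\left(r \right)} = \left(\frac{30}{38} + \frac{20}{-44}\right) \left(-47\right) 9 \left(-4 + 9\right) = \left(30 \cdot \frac{1}{38} + 20 \left(- \frac{1}{44}\right)\right) \left(-47\right) 9 \cdot 5 = \left(\frac{15}{19} - \frac{5}{11}\right) \left(-47\right) 45 = \frac{70}{209} \left(-47\right) 45 = \left(- \frac{3290}{209}\right) 45 = - \frac{148050}{209}$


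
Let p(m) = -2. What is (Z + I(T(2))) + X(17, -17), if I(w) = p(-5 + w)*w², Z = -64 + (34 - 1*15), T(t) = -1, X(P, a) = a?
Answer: -64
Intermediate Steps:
Z = -45 (Z = -64 + (34 - 15) = -64 + 19 = -45)
I(w) = -2*w²
(Z + I(T(2))) + X(17, -17) = (-45 - 2*(-1)²) - 17 = (-45 - 2*1) - 17 = (-45 - 2) - 17 = -47 - 17 = -64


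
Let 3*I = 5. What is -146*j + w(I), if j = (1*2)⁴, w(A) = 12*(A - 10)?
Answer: -2436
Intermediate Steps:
I = 5/3 (I = (⅓)*5 = 5/3 ≈ 1.6667)
w(A) = -120 + 12*A (w(A) = 12*(-10 + A) = -120 + 12*A)
j = 16 (j = 2⁴ = 16)
-146*j + w(I) = -146*16 + (-120 + 12*(5/3)) = -2336 + (-120 + 20) = -2336 - 100 = -2436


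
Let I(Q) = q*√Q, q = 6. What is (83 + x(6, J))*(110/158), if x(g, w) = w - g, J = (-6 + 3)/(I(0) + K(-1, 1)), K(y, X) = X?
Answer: 4070/79 ≈ 51.519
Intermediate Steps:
I(Q) = 6*√Q
J = -3 (J = (-6 + 3)/(6*√0 + 1) = -3/(6*0 + 1) = -3/(0 + 1) = -3/1 = -3*1 = -3)
(83 + x(6, J))*(110/158) = (83 + (-3 - 1*6))*(110/158) = (83 + (-3 - 6))*(110*(1/158)) = (83 - 9)*(55/79) = 74*(55/79) = 4070/79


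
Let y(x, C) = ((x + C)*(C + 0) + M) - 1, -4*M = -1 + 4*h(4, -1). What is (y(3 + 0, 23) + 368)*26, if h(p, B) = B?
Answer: 50245/2 ≈ 25123.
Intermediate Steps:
M = 5/4 (M = -(-1 + 4*(-1))/4 = -(-1 - 4)/4 = -¼*(-5) = 5/4 ≈ 1.2500)
y(x, C) = ¼ + C*(C + x) (y(x, C) = ((x + C)*(C + 0) + 5/4) - 1 = ((C + x)*C + 5/4) - 1 = (C*(C + x) + 5/4) - 1 = (5/4 + C*(C + x)) - 1 = ¼ + C*(C + x))
(y(3 + 0, 23) + 368)*26 = ((¼ + 23² + 23*(3 + 0)) + 368)*26 = ((¼ + 529 + 23*3) + 368)*26 = ((¼ + 529 + 69) + 368)*26 = (2393/4 + 368)*26 = (3865/4)*26 = 50245/2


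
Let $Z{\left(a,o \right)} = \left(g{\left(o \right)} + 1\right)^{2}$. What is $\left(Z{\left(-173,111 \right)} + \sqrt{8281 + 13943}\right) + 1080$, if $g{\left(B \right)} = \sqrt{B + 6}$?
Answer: $1198 + 4 \sqrt{1389} + 6 \sqrt{13} \approx 1368.7$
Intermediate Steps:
$g{\left(B \right)} = \sqrt{6 + B}$
$Z{\left(a,o \right)} = \left(1 + \sqrt{6 + o}\right)^{2}$ ($Z{\left(a,o \right)} = \left(\sqrt{6 + o} + 1\right)^{2} = \left(1 + \sqrt{6 + o}\right)^{2}$)
$\left(Z{\left(-173,111 \right)} + \sqrt{8281 + 13943}\right) + 1080 = \left(\left(1 + \sqrt{6 + 111}\right)^{2} + \sqrt{8281 + 13943}\right) + 1080 = \left(\left(1 + \sqrt{117}\right)^{2} + \sqrt{22224}\right) + 1080 = \left(\left(1 + 3 \sqrt{13}\right)^{2} + 4 \sqrt{1389}\right) + 1080 = 1080 + \left(1 + 3 \sqrt{13}\right)^{2} + 4 \sqrt{1389}$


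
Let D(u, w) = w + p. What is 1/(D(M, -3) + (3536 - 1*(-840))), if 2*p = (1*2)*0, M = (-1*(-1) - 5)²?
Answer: 1/4373 ≈ 0.00022868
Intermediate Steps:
M = 16 (M = (1 - 5)² = (-4)² = 16)
p = 0 (p = ((1*2)*0)/2 = (2*0)/2 = (½)*0 = 0)
D(u, w) = w (D(u, w) = w + 0 = w)
1/(D(M, -3) + (3536 - 1*(-840))) = 1/(-3 + (3536 - 1*(-840))) = 1/(-3 + (3536 + 840)) = 1/(-3 + 4376) = 1/4373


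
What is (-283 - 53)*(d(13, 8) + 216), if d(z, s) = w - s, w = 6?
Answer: -71904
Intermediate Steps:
d(z, s) = 6 - s
(-283 - 53)*(d(13, 8) + 216) = (-283 - 53)*((6 - 1*8) + 216) = -336*((6 - 8) + 216) = -336*(-2 + 216) = -336*214 = -71904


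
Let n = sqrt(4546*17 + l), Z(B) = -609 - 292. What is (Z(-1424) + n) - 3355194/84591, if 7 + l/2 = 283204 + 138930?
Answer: -26523895/28197 + 88*sqrt(119) ≈ 19.303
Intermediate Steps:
Z(B) = -901
l = 844254 (l = -14 + 2*(283204 + 138930) = -14 + 2*422134 = -14 + 844268 = 844254)
n = 88*sqrt(119) (n = sqrt(4546*17 + 844254) = sqrt(77282 + 844254) = sqrt(921536) = 88*sqrt(119) ≈ 959.97)
(Z(-1424) + n) - 3355194/84591 = (-901 + 88*sqrt(119)) - 3355194/84591 = (-901 + 88*sqrt(119)) - 3355194*1/84591 = (-901 + 88*sqrt(119)) - 1118398/28197 = -26523895/28197 + 88*sqrt(119)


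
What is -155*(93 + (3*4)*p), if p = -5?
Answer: -5115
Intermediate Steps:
-155*(93 + (3*4)*p) = -155*(93 + (3*4)*(-5)) = -155*(93 + 12*(-5)) = -155*(93 - 60) = -155*33 = -5115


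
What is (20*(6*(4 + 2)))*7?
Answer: 5040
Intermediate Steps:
(20*(6*(4 + 2)))*7 = (20*(6*6))*7 = (20*36)*7 = 720*7 = 5040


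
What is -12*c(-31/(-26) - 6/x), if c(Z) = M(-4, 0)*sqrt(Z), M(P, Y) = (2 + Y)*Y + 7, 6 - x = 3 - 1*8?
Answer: -42*sqrt(52910)/143 ≈ -67.559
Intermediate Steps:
x = 11 (x = 6 - (3 - 1*8) = 6 - (3 - 8) = 6 - 1*(-5) = 6 + 5 = 11)
M(P, Y) = 7 + Y*(2 + Y) (M(P, Y) = Y*(2 + Y) + 7 = 7 + Y*(2 + Y))
c(Z) = 7*sqrt(Z) (c(Z) = (7 + 0**2 + 2*0)*sqrt(Z) = (7 + 0 + 0)*sqrt(Z) = 7*sqrt(Z))
-12*c(-31/(-26) - 6/x) = -84*sqrt(-31/(-26) - 6/11) = -84*sqrt(-31*(-1/26) - 6*1/11) = -84*sqrt(31/26 - 6/11) = -84*sqrt(185/286) = -84*sqrt(52910)/286 = -42*sqrt(52910)/143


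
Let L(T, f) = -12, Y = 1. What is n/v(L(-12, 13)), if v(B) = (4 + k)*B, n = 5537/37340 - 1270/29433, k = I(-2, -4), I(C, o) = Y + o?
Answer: -115548721/13188338640 ≈ -0.0087614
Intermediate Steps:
I(C, o) = 1 + o
k = -3 (k = 1 - 4 = -3)
n = 115548721/1099028220 (n = 5537*(1/37340) - 1270*1/29433 = 5537/37340 - 1270/29433 = 115548721/1099028220 ≈ 0.10514)
v(B) = B (v(B) = (4 - 3)*B = 1*B = B)
n/v(L(-12, 13)) = (115548721/1099028220)/(-12) = (115548721/1099028220)*(-1/12) = -115548721/13188338640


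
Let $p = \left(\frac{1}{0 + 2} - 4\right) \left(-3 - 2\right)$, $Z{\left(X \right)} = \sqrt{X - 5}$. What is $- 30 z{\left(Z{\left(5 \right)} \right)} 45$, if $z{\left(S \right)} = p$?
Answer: $-23625$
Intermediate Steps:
$Z{\left(X \right)} = \sqrt{-5 + X}$
$p = \frac{35}{2}$ ($p = \left(\frac{1}{2} - 4\right) \left(-5\right) = \left(- \frac{7}{2}\right) \left(-5\right) = \frac{35}{2} \approx 17.5$)
$z{\left(S \right)} = \frac{35}{2}$
$- 30 z{\left(Z{\left(5 \right)} \right)} 45 = \left(-30\right) \frac{35}{2} \cdot 45 = \left(-525\right) 45 = -23625$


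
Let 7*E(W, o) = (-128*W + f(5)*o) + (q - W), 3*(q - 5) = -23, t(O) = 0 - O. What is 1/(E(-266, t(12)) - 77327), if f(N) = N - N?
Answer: -21/1520933 ≈ -1.3807e-5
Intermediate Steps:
t(O) = -O
q = -8/3 (q = 5 + (1/3)*(-23) = 5 - 23/3 = -8/3 ≈ -2.6667)
f(N) = 0
E(W, o) = -8/21 - 129*W/7 (E(W, o) = ((-128*W + 0*o) + (-8/3 - W))/7 = ((-128*W + 0) + (-8/3 - W))/7 = (-128*W + (-8/3 - W))/7 = (-8/3 - 129*W)/7 = -8/21 - 129*W/7)
1/(E(-266, t(12)) - 77327) = 1/((-8/21 - 129/7*(-266)) - 77327) = 1/((-8/21 + 4902) - 77327) = 1/(102934/21 - 77327) = 1/(-1520933/21) = -21/1520933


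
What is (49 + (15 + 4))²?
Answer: 4624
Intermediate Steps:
(49 + (15 + 4))² = (49 + 19)² = 68² = 4624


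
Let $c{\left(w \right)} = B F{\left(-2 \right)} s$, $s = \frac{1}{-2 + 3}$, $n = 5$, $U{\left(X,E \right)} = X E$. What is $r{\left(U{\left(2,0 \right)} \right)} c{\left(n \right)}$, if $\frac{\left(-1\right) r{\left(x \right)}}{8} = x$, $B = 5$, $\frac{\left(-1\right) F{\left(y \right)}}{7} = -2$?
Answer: $0$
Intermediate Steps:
$F{\left(y \right)} = 14$ ($F{\left(y \right)} = \left(-7\right) \left(-2\right) = 14$)
$U{\left(X,E \right)} = E X$
$r{\left(x \right)} = - 8 x$
$s = 1$ ($s = 1^{-1} = 1$)
$c{\left(w \right)} = 70$ ($c{\left(w \right)} = 5 \cdot 14 \cdot 1 = 70 \cdot 1 = 70$)
$r{\left(U{\left(2,0 \right)} \right)} c{\left(n \right)} = - 8 \cdot 0 \cdot 2 \cdot 70 = \left(-8\right) 0 \cdot 70 = 0 \cdot 70 = 0$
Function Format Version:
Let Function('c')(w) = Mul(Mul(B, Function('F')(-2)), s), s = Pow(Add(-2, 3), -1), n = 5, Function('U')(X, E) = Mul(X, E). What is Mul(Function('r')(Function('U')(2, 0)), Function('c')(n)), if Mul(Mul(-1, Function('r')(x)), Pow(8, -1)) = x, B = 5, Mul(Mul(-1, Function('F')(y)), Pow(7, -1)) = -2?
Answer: 0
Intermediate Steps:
Function('F')(y) = 14 (Function('F')(y) = Mul(-7, -2) = 14)
Function('U')(X, E) = Mul(E, X)
Function('r')(x) = Mul(-8, x)
s = 1 (s = Pow(1, -1) = 1)
Function('c')(w) = 70 (Function('c')(w) = Mul(Mul(5, 14), 1) = Mul(70, 1) = 70)
Mul(Function('r')(Function('U')(2, 0)), Function('c')(n)) = Mul(Mul(-8, Mul(0, 2)), 70) = Mul(Mul(-8, 0), 70) = Mul(0, 70) = 0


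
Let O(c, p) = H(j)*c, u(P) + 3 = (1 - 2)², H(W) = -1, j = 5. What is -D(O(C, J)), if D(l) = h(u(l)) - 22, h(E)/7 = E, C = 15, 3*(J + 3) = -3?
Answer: 36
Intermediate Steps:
J = -4 (J = -3 + (⅓)*(-3) = -3 - 1 = -4)
u(P) = -2 (u(P) = -3 + (1 - 2)² = -3 + (-1)² = -3 + 1 = -2)
O(c, p) = -c
h(E) = 7*E
D(l) = -36 (D(l) = 7*(-2) - 22 = -14 - 22 = -36)
-D(O(C, J)) = -1*(-36) = 36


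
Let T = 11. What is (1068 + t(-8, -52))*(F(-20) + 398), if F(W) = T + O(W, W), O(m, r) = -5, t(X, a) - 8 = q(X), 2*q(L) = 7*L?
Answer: 423392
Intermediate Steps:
q(L) = 7*L/2 (q(L) = (7*L)/2 = 7*L/2)
t(X, a) = 8 + 7*X/2
F(W) = 6 (F(W) = 11 - 5 = 6)
(1068 + t(-8, -52))*(F(-20) + 398) = (1068 + (8 + (7/2)*(-8)))*(6 + 398) = (1068 + (8 - 28))*404 = (1068 - 20)*404 = 1048*404 = 423392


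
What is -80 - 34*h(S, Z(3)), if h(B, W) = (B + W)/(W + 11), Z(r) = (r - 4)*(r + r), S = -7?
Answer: 42/5 ≈ 8.4000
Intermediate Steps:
Z(r) = 2*r*(-4 + r) (Z(r) = (-4 + r)*(2*r) = 2*r*(-4 + r))
h(B, W) = (B + W)/(11 + W)
-80 - 34*h(S, Z(3)) = -80 - 34*(-7 + 2*3*(-4 + 3))/(11 + 2*3*(-4 + 3)) = -80 - 34*(-7 + 2*3*(-1))/(11 + 2*3*(-1)) = -80 - 34*(-7 - 6)/(11 - 6) = -80 - 34*(-13)/5 = -80 - 34*(-13/5) = -80 + 442/5 = 42/5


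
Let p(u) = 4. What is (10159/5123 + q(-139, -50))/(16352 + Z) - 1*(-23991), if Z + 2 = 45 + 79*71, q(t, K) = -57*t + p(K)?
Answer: 676115472438/28181623 ≈ 23991.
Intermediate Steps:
q(t, K) = 4 - 57*t (q(t, K) = -57*t + 4 = 4 - 57*t)
Z = 5652 (Z = -2 + (45 + 79*71) = -2 + (45 + 5609) = -2 + 5654 = 5652)
(10159/5123 + q(-139, -50))/(16352 + Z) - 1*(-23991) = (10159/5123 + (4 - 57*(-139)))/(16352 + 5652) - 1*(-23991) = (10159*(1/5123) + (4 + 7923))/22004 + 23991 = (10159/5123 + 7927)*(1/22004) + 23991 = (40620180/5123)*(1/22004) + 23991 = 10155045/28181623 + 23991 = 676115472438/28181623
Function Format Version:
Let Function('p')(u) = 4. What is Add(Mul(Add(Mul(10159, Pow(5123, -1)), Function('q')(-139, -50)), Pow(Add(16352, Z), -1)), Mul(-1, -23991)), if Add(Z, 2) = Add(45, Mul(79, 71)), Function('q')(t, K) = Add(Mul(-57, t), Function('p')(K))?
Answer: Rational(676115472438, 28181623) ≈ 23991.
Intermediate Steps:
Function('q')(t, K) = Add(4, Mul(-57, t)) (Function('q')(t, K) = Add(Mul(-57, t), 4) = Add(4, Mul(-57, t)))
Z = 5652 (Z = Add(-2, Add(45, Mul(79, 71))) = Add(-2, Add(45, 5609)) = Add(-2, 5654) = 5652)
Add(Mul(Add(Mul(10159, Pow(5123, -1)), Function('q')(-139, -50)), Pow(Add(16352, Z), -1)), Mul(-1, -23991)) = Add(Mul(Add(Mul(10159, Pow(5123, -1)), Add(4, Mul(-57, -139))), Pow(Add(16352, 5652), -1)), Mul(-1, -23991)) = Add(Mul(Add(Mul(10159, Rational(1, 5123)), Add(4, 7923)), Pow(22004, -1)), 23991) = Add(Mul(Add(Rational(10159, 5123), 7927), Rational(1, 22004)), 23991) = Add(Mul(Rational(40620180, 5123), Rational(1, 22004)), 23991) = Add(Rational(10155045, 28181623), 23991) = Rational(676115472438, 28181623)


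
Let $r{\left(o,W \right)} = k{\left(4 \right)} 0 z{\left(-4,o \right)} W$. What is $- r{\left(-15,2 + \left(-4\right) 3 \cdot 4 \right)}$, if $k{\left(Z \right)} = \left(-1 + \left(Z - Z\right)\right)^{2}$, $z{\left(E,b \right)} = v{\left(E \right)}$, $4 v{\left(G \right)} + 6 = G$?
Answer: $0$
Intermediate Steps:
$v{\left(G \right)} = - \frac{3}{2} + \frac{G}{4}$
$z{\left(E,b \right)} = - \frac{3}{2} + \frac{E}{4}$
$k{\left(Z \right)} = 1$ ($k{\left(Z \right)} = \left(-1 + 0\right)^{2} = \left(-1\right)^{2} = 1$)
$r{\left(o,W \right)} = 0$ ($r{\left(o,W \right)} = 1 \cdot 0 \left(- \frac{3}{2} + \frac{1}{4} \left(-4\right)\right) W = 0 \left(- \frac{3}{2} - 1\right) W = 0 \left(- \frac{5}{2}\right) W = 0 W = 0$)
$- r{\left(-15,2 + \left(-4\right) 3 \cdot 4 \right)} = \left(-1\right) 0 = 0$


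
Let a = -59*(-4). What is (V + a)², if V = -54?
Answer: 33124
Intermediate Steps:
a = 236
(V + a)² = (-54 + 236)² = 182² = 33124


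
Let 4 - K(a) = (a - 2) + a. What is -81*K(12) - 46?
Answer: 1412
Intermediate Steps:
K(a) = 6 - 2*a (K(a) = 4 - ((a - 2) + a) = 4 - ((-2 + a) + a) = 4 - (-2 + 2*a) = 4 + (2 - 2*a) = 6 - 2*a)
-81*K(12) - 46 = -81*(6 - 2*12) - 46 = -81*(6 - 24) - 46 = -81*(-18) - 46 = 1458 - 46 = 1412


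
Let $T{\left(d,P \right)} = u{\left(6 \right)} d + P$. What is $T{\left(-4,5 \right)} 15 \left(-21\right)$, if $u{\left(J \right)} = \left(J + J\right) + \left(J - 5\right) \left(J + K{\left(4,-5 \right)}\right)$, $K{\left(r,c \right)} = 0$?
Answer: $21105$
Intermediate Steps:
$u{\left(J \right)} = 2 J + J \left(-5 + J\right)$ ($u{\left(J \right)} = \left(J + J\right) + \left(J - 5\right) \left(J + 0\right) = 2 J + \left(-5 + J\right) J = 2 J + J \left(-5 + J\right)$)
$T{\left(d,P \right)} = P + 18 d$ ($T{\left(d,P \right)} = 6 \left(-3 + 6\right) d + P = 6 \cdot 3 d + P = 18 d + P = P + 18 d$)
$T{\left(-4,5 \right)} 15 \left(-21\right) = \left(5 + 18 \left(-4\right)\right) 15 \left(-21\right) = \left(5 - 72\right) 15 \left(-21\right) = \left(-67\right) 15 \left(-21\right) = \left(-1005\right) \left(-21\right) = 21105$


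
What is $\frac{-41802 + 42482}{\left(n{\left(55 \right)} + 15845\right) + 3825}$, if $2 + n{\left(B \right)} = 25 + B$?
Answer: $\frac{170}{4937} \approx 0.034434$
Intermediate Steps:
$n{\left(B \right)} = 23 + B$ ($n{\left(B \right)} = -2 + \left(25 + B\right) = 23 + B$)
$\frac{-41802 + 42482}{\left(n{\left(55 \right)} + 15845\right) + 3825} = \frac{-41802 + 42482}{\left(\left(23 + 55\right) + 15845\right) + 3825} = \frac{680}{\left(78 + 15845\right) + 3825} = \frac{680}{15923 + 3825} = \frac{680}{19748} = 680 \cdot \frac{1}{19748} = \frac{170}{4937}$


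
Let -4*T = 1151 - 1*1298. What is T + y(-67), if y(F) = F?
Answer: -121/4 ≈ -30.250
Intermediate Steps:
T = 147/4 (T = -(1151 - 1*1298)/4 = -(1151 - 1298)/4 = -¼*(-147) = 147/4 ≈ 36.750)
T + y(-67) = 147/4 - 67 = -121/4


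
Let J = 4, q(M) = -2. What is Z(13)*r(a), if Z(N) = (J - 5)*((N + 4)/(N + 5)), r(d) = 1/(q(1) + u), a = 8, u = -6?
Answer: 17/144 ≈ 0.11806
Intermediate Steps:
r(d) = -⅛ (r(d) = 1/(-2 - 6) = 1/(-8) = -⅛)
Z(N) = -(4 + N)/(5 + N) (Z(N) = (4 - 5)*((N + 4)/(N + 5)) = -(4 + N)/(5 + N))
Z(13)*r(a) = ((-4 - 1*13)/(5 + 13))*(-⅛) = ((-4 - 13)/18)*(-⅛) = ((1/18)*(-17))*(-⅛) = -17/18*(-⅛) = 17/144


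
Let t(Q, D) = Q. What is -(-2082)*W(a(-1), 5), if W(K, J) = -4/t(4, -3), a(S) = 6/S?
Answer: -2082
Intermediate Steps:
W(K, J) = -1 (W(K, J) = -4/4 = -4*¼ = -1)
-(-2082)*W(a(-1), 5) = -(-2082)*(-1) = -2082*1 = -2082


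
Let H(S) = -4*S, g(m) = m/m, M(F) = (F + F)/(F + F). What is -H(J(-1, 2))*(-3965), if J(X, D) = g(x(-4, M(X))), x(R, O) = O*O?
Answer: -15860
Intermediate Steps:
M(F) = 1 (M(F) = (2*F)/((2*F)) = (2*F)*(1/(2*F)) = 1)
x(R, O) = O**2
g(m) = 1
J(X, D) = 1
-H(J(-1, 2))*(-3965) = -(-4*1)*(-3965) = -(-4)*(-3965) = -1*15860 = -15860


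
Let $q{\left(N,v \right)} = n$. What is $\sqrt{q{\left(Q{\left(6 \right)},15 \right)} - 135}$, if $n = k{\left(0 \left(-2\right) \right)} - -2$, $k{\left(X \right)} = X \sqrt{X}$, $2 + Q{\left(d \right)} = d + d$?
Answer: $i \sqrt{133} \approx 11.533 i$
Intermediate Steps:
$Q{\left(d \right)} = -2 + 2 d$ ($Q{\left(d \right)} = -2 + \left(d + d\right) = -2 + 2 d$)
$k{\left(X \right)} = X^{\frac{3}{2}}$
$n = 2$ ($n = \left(0 \left(-2\right)\right)^{\frac{3}{2}} - -2 = 0^{\frac{3}{2}} + 2 = 0 + 2 = 2$)
$q{\left(N,v \right)} = 2$
$\sqrt{q{\left(Q{\left(6 \right)},15 \right)} - 135} = \sqrt{2 - 135} = \sqrt{-133} = i \sqrt{133}$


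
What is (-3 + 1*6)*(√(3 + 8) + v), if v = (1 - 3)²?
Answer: 12 + 3*√11 ≈ 21.950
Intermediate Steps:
v = 4 (v = (-2)² = 4)
(-3 + 1*6)*(√(3 + 8) + v) = (-3 + 1*6)*(√(3 + 8) + 4) = (-3 + 6)*(√11 + 4) = 3*(4 + √11) = 12 + 3*√11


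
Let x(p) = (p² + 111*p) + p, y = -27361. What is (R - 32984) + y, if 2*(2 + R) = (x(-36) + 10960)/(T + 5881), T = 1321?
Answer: -217307491/3601 ≈ -60346.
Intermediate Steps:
x(p) = p² + 112*p
R = -5146/3601 (R = -2 + ((-36*(112 - 36) + 10960)/(1321 + 5881))/2 = -2 + ((-36*76 + 10960)/7202)/2 = -2 + ((-2736 + 10960)*(1/7202))/2 = -2 + (8224*(1/7202))/2 = -2 + (½)*(4112/3601) = -2 + 2056/3601 = -5146/3601 ≈ -1.4290)
(R - 32984) + y = (-5146/3601 - 32984) - 27361 = -118780530/3601 - 27361 = -217307491/3601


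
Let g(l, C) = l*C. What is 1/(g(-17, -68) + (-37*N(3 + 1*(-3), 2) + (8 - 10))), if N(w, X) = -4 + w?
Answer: 1/1302 ≈ 0.00076805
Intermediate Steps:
g(l, C) = C*l
1/(g(-17, -68) + (-37*N(3 + 1*(-3), 2) + (8 - 10))) = 1/(-68*(-17) + (-37*(-4 + (3 + 1*(-3))) + (8 - 10))) = 1/(1156 + (-37*(-4 + (3 - 3)) - 2)) = 1/(1156 + (-37*(-4 + 0) - 2)) = 1/(1156 + (-37*(-4) - 2)) = 1/(1156 + (148 - 2)) = 1/(1156 + 146) = 1/1302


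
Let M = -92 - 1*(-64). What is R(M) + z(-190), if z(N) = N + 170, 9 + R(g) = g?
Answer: -57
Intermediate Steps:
M = -28 (M = -92 + 64 = -28)
R(g) = -9 + g
z(N) = 170 + N
R(M) + z(-190) = (-9 - 28) + (170 - 190) = -37 - 20 = -57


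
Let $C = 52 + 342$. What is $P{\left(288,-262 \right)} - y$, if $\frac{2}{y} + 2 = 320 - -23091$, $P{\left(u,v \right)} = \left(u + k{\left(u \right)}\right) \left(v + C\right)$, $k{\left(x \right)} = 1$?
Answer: $\frac{893006530}{23409} \approx 38148.0$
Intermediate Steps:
$C = 394$
$P{\left(u,v \right)} = \left(1 + u\right) \left(394 + v\right)$ ($P{\left(u,v \right)} = \left(u + 1\right) \left(v + 394\right) = \left(1 + u\right) \left(394 + v\right)$)
$y = \frac{2}{23409}$ ($y = \frac{2}{-2 + \left(320 - -23091\right)} = \frac{2}{-2 + \left(320 + 23091\right)} = \frac{2}{-2 + 23411} = \frac{2}{23409} \approx 8.5437 \cdot 10^{-5}$)
$P{\left(288,-262 \right)} - y = \left(394 - 262 + 394 \cdot 288 + 288 \left(-262\right)\right) - \frac{2}{23409} = \left(394 - 262 + 113472 - 75456\right) - \frac{2}{23409} = 38148 - \frac{2}{23409} = \frac{893006530}{23409}$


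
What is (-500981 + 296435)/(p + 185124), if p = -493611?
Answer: 68182/102829 ≈ 0.66306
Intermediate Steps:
(-500981 + 296435)/(p + 185124) = (-500981 + 296435)/(-493611 + 185124) = -204546/(-308487) = -204546*(-1/308487) = 68182/102829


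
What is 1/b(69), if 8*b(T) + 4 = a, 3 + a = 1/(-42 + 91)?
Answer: -196/171 ≈ -1.1462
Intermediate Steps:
a = -146/49 (a = -3 + 1/(-42 + 91) = -3 + 1/49 = -146/49 ≈ -2.9796)
b(T) = -171/196 (b(T) = -½ + (⅛)*(-146/49) = -½ - 73/196 = -171/196)
1/b(69) = 1/(-171/196) = -196/171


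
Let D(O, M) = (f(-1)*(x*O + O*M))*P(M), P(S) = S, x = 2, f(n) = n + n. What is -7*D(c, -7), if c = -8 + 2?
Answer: -2940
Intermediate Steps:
f(n) = 2*n
c = -6
D(O, M) = M*(-4*O - 2*M*O) (D(O, M) = ((2*(-1))*(2*O + O*M))*M = (-2*(2*O + M*O))*M = (-4*O - 2*M*O)*M = M*(-4*O - 2*M*O))
-7*D(c, -7) = -(-14)*(-7)*(-6)*(2 - 7) = -(-14)*(-7)*(-6)*(-5) = -7*420 = -2940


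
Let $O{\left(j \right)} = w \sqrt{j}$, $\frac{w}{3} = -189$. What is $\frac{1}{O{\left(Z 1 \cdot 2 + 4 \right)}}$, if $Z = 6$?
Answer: $- \frac{1}{2268} \approx -0.00044092$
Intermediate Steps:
$w = -567$ ($w = 3 \left(-189\right) = -567$)
$O{\left(j \right)} = - 567 \sqrt{j}$
$\frac{1}{O{\left(Z 1 \cdot 2 + 4 \right)}} = \frac{1}{\left(-567\right) \sqrt{6 \cdot 1 \cdot 2 + 4}} = \frac{1}{\left(-567\right) \sqrt{6 \cdot 2 + 4}} = \frac{1}{\left(-567\right) \sqrt{12 + 4}} = \frac{1}{\left(-567\right) \sqrt{16}} = \frac{1}{\left(-567\right) 4} = \frac{1}{-2268} = - \frac{1}{2268}$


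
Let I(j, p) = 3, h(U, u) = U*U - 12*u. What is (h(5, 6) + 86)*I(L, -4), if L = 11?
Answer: 117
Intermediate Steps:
h(U, u) = U² - 12*u
(h(5, 6) + 86)*I(L, -4) = ((5² - 12*6) + 86)*3 = ((25 - 72) + 86)*3 = (-47 + 86)*3 = 39*3 = 117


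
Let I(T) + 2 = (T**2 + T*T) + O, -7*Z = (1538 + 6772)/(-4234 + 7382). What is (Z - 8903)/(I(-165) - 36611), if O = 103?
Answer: -98097409/197662920 ≈ -0.49629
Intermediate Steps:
Z = -4155/11018 (Z = -(1538 + 6772)/(7*(-4234 + 7382)) = -8310/(7*3148) = -1/7*4155/1574 = -4155/11018 ≈ -0.37711)
I(T) = 101 + 2*T**2 (I(T) = -2 + ((T**2 + T*T) + 103) = -2 + ((T**2 + T**2) + 103) = -2 + (2*T**2 + 103) = -2 + (103 + 2*T**2) = 101 + 2*T**2)
(Z - 8903)/(I(-165) - 36611) = (-4155/11018 - 8903)/((101 + 2*(-165)**2) - 36611) = -98097409/(11018*((101 + 2*27225) - 36611)) = -98097409/(11018*((101 + 54450) - 36611)) = -98097409/(11018*(54551 - 36611)) = -98097409/11018/17940 = -98097409/11018*1/17940 = -98097409/197662920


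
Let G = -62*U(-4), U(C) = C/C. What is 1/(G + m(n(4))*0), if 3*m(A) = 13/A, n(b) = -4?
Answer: -1/62 ≈ -0.016129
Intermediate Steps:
U(C) = 1
G = -62 (G = -62*1 = -62)
m(A) = 13/(3*A) (m(A) = (13/A)/3 = 13/(3*A))
1/(G + m(n(4))*0) = 1/(-62 + ((13/3)/(-4))*0) = 1/(-62 + ((13/3)*(-¼))*0) = 1/(-62 - 13/12*0) = 1/(-62 + 0) = 1/(-62) = -1/62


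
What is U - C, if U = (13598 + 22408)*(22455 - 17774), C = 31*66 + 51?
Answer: 168541989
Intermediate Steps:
C = 2097 (C = 2046 + 51 = 2097)
U = 168544086 (U = 36006*4681 = 168544086)
U - C = 168544086 - 1*2097 = 168544086 - 2097 = 168541989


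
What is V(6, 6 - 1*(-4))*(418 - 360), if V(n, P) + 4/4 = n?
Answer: 290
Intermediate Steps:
V(n, P) = -1 + n
V(6, 6 - 1*(-4))*(418 - 360) = (-1 + 6)*(418 - 360) = 5*58 = 290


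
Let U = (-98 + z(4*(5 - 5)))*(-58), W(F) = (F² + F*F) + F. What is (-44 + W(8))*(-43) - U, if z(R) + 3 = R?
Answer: -9814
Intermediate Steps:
z(R) = -3 + R
W(F) = F + 2*F² (W(F) = (F² + F²) + F = 2*F² + F = F + 2*F²)
U = 5858 (U = (-98 + (-3 + 4*(5 - 5)))*(-58) = (-98 + (-3 + 4*0))*(-58) = (-98 + (-3 + 0))*(-58) = (-98 - 3)*(-58) = -101*(-58) = 5858)
(-44 + W(8))*(-43) - U = (-44 + 8*(1 + 2*8))*(-43) - 1*5858 = (-44 + 8*(1 + 16))*(-43) - 5858 = (-44 + 8*17)*(-43) - 5858 = (-44 + 136)*(-43) - 5858 = 92*(-43) - 5858 = -3956 - 5858 = -9814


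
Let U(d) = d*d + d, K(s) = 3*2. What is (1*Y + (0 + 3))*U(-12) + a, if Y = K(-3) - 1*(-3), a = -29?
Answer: 1555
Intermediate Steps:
K(s) = 6
U(d) = d + d² (U(d) = d² + d = d + d²)
Y = 9 (Y = 6 - 1*(-3) = 6 + 3 = 9)
(1*Y + (0 + 3))*U(-12) + a = (1*9 + (0 + 3))*(-12*(1 - 12)) - 29 = (9 + 3)*(-12*(-11)) - 29 = 12*132 - 29 = 1584 - 29 = 1555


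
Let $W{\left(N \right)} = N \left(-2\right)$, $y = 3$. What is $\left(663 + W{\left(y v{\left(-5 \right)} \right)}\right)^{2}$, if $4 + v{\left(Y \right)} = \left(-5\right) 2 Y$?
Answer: $149769$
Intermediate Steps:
$v{\left(Y \right)} = -4 - 10 Y$ ($v{\left(Y \right)} = -4 + \left(-5\right) 2 Y = -4 - 10 Y$)
$W{\left(N \right)} = - 2 N$
$\left(663 + W{\left(y v{\left(-5 \right)} \right)}\right)^{2} = \left(663 - 2 \cdot 3 \left(-4 - -50\right)\right)^{2} = \left(663 - 2 \cdot 3 \left(-4 + 50\right)\right)^{2} = \left(663 - 2 \cdot 3 \cdot 46\right)^{2} = \left(663 - 276\right)^{2} = 387^{2} = 149769$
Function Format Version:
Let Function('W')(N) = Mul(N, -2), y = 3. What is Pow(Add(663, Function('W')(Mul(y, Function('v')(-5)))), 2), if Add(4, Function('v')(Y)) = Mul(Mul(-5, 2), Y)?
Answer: 149769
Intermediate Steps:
Function('v')(Y) = Add(-4, Mul(-10, Y)) (Function('v')(Y) = Add(-4, Mul(Mul(-5, 2), Y)) = Add(-4, Mul(-10, Y)))
Function('W')(N) = Mul(-2, N)
Pow(Add(663, Function('W')(Mul(y, Function('v')(-5)))), 2) = Pow(Add(663, Mul(-2, Mul(3, Add(-4, Mul(-10, -5))))), 2) = Pow(Add(663, Mul(-2, Mul(3, Add(-4, 50)))), 2) = Pow(Add(663, Mul(-2, Mul(3, 46))), 2) = Pow(Add(663, Mul(-2, 138)), 2) = Pow(Add(663, -276), 2) = Pow(387, 2) = 149769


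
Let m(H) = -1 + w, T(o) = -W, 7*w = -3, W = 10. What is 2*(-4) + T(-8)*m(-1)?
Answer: 44/7 ≈ 6.2857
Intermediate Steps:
w = -3/7 (w = (⅐)*(-3) = -3/7 ≈ -0.42857)
T(o) = -10 (T(o) = -1*10 = -10)
m(H) = -10/7 (m(H) = -1 - 3/7 = -10/7)
2*(-4) + T(-8)*m(-1) = 2*(-4) - 10*(-10/7) = -8 + 100/7 = 44/7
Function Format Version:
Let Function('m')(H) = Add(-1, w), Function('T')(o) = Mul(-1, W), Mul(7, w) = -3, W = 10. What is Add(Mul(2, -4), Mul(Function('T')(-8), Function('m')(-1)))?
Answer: Rational(44, 7) ≈ 6.2857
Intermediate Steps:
w = Rational(-3, 7) (w = Mul(Rational(1, 7), -3) = Rational(-3, 7) ≈ -0.42857)
Function('T')(o) = -10 (Function('T')(o) = Mul(-1, 10) = -10)
Function('m')(H) = Rational(-10, 7) (Function('m')(H) = Add(-1, Rational(-3, 7)) = Rational(-10, 7))
Add(Mul(2, -4), Mul(Function('T')(-8), Function('m')(-1))) = Add(Mul(2, -4), Mul(-10, Rational(-10, 7))) = Add(-8, Rational(100, 7)) = Rational(44, 7)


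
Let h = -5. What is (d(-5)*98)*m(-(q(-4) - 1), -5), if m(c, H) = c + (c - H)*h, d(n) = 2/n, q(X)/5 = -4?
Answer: 21364/5 ≈ 4272.8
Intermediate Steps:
q(X) = -20 (q(X) = 5*(-4) = -20)
m(c, H) = -4*c + 5*H (m(c, H) = c + (c - H)*(-5) = c + (-5*c + 5*H) = -4*c + 5*H)
(d(-5)*98)*m(-(q(-4) - 1), -5) = ((2/(-5))*98)*(-(-4)*(-20 - 1) + 5*(-5)) = ((2*(-⅕))*98)*(-(-4)*(-21) - 25) = (-⅖*98)*(-4*21 - 25) = -196*(-84 - 25)/5 = -196/5*(-109) = 21364/5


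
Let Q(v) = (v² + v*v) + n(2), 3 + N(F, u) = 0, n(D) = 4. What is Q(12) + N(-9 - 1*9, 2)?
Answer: 289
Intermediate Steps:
N(F, u) = -3 (N(F, u) = -3 + 0 = -3)
Q(v) = 4 + 2*v² (Q(v) = (v² + v*v) + 4 = (v² + v²) + 4 = 2*v² + 4 = 4 + 2*v²)
Q(12) + N(-9 - 1*9, 2) = (4 + 2*12²) - 3 = (4 + 2*144) - 3 = (4 + 288) - 3 = 292 - 3 = 289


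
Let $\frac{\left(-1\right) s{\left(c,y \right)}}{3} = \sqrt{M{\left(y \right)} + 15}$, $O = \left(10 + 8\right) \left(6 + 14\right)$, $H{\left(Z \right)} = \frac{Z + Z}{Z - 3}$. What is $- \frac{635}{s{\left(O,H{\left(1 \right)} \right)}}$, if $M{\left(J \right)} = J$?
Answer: $\frac{635 \sqrt{14}}{42} \approx 56.57$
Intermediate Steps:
$H{\left(Z \right)} = \frac{2 Z}{-3 + Z}$
$O = 360$ ($O = 18 \cdot 20 = 360$)
$s{\left(c,y \right)} = - 3 \sqrt{15 + y}$ ($s{\left(c,y \right)} = - 3 \sqrt{y + 15} = - 3 \sqrt{15 + y}$)
$- \frac{635}{s{\left(O,H{\left(1 \right)} \right)}} = - \frac{635}{\left(-3\right) \sqrt{15 + 2 \cdot 1 \frac{1}{-3 + 1}}} = - \frac{635}{\left(-3\right) \sqrt{15 + 2 \cdot 1 \frac{1}{-2}}} = - \frac{635}{\left(-3\right) \sqrt{15 + 2 \cdot 1 \left(- \frac{1}{2}\right)}} = - \frac{635}{\left(-3\right) \sqrt{15 - 1}} = - \frac{635}{\left(-3\right) \sqrt{14}} = - 635 \left(- \frac{\sqrt{14}}{42}\right) = \frac{635 \sqrt{14}}{42}$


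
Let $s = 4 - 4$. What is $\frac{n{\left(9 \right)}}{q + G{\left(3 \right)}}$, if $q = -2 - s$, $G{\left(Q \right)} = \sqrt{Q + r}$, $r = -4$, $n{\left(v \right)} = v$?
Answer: $- \frac{18}{5} - \frac{9 i}{5} \approx -3.6 - 1.8 i$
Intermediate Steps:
$s = 0$ ($s = 4 - 4 = 0$)
$G{\left(Q \right)} = \sqrt{-4 + Q}$ ($G{\left(Q \right)} = \sqrt{Q - 4} = \sqrt{-4 + Q}$)
$q = -2$ ($q = -2 - 0 = -2 + 0 = -2$)
$\frac{n{\left(9 \right)}}{q + G{\left(3 \right)}} = \frac{9}{-2 + \sqrt{-4 + 3}} = \frac{9}{-2 + \sqrt{-1}} = \frac{9}{-2 + i} = 9 \frac{-2 - i}{5} = \frac{9 \left(-2 - i\right)}{5}$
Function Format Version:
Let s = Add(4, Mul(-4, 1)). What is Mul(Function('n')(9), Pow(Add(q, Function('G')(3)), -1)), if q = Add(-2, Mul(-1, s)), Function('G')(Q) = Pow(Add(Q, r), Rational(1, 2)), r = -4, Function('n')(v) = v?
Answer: Add(Rational(-18, 5), Mul(Rational(-9, 5), I)) ≈ Add(-3.6000, Mul(-1.8000, I))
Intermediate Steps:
s = 0 (s = Add(4, -4) = 0)
Function('G')(Q) = Pow(Add(-4, Q), Rational(1, 2)) (Function('G')(Q) = Pow(Add(Q, -4), Rational(1, 2)) = Pow(Add(-4, Q), Rational(1, 2)))
q = -2 (q = Add(-2, Mul(-1, 0)) = Add(-2, 0) = -2)
Mul(Function('n')(9), Pow(Add(q, Function('G')(3)), -1)) = Mul(9, Pow(Add(-2, Pow(Add(-4, 3), Rational(1, 2))), -1)) = Mul(9, Pow(Add(-2, Pow(-1, Rational(1, 2))), -1)) = Mul(9, Pow(Add(-2, I), -1)) = Mul(9, Mul(Rational(1, 5), Add(-2, Mul(-1, I)))) = Mul(Rational(9, 5), Add(-2, Mul(-1, I)))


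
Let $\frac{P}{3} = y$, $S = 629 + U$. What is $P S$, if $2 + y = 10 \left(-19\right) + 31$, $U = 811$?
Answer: $-695520$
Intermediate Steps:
$S = 1440$ ($S = 629 + 811 = 1440$)
$y = -161$ ($y = -2 + \left(10 \left(-19\right) + 31\right) = -2 + \left(-190 + 31\right) = -2 - 159 = -161$)
$P = -483$ ($P = 3 \left(-161\right) = -483$)
$P S = \left(-483\right) 1440 = -695520$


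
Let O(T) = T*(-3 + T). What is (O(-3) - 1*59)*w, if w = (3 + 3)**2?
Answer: -1476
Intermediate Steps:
w = 36 (w = 6**2 = 36)
(O(-3) - 1*59)*w = (-3*(-3 - 3) - 1*59)*36 = (-3*(-6) - 59)*36 = (18 - 59)*36 = -41*36 = -1476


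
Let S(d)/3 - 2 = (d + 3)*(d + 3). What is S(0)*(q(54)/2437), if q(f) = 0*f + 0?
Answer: 0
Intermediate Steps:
S(d) = 6 + 3*(3 + d)**2 (S(d) = 6 + 3*((d + 3)*(d + 3)) = 6 + 3*((3 + d)*(3 + d)) = 6 + 3*(3 + d)**2)
q(f) = 0 (q(f) = 0 + 0 = 0)
S(0)*(q(54)/2437) = (6 + 3*(3 + 0)**2)*(0/2437) = (6 + 3*3**2)*(0*(1/2437)) = (6 + 3*9)*0 = (6 + 27)*0 = 33*0 = 0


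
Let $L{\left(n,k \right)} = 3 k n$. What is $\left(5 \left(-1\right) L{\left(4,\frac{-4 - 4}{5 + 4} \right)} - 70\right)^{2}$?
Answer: $\frac{2500}{9} \approx 277.78$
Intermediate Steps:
$L{\left(n,k \right)} = 3 k n$
$\left(5 \left(-1\right) L{\left(4,\frac{-4 - 4}{5 + 4} \right)} - 70\right)^{2} = \left(5 \left(-1\right) 3 \frac{-4 - 4}{5 + 4} \cdot 4 - 70\right)^{2} = \left(- 5 \cdot 3 \left(- \frac{8}{9}\right) 4 - 70\right)^{2} = \left(\left(-5\right) \left(- \frac{32}{3}\right) - 70\right)^{2} = \left(\frac{160}{3} - 70\right)^{2} = \left(- \frac{50}{3}\right)^{2} = \frac{2500}{9}$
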